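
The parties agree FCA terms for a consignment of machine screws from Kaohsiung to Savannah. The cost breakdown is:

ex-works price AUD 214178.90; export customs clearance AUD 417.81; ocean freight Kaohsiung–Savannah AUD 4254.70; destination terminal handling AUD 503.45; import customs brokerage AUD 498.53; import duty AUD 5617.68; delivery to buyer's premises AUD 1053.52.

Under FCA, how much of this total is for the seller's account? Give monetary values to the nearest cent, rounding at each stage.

FCA: the seller delivers export-cleared goods to the carrier; the buyer bears costs from that point.
Seller's account: goods 214178.90 + export clearance 417.81 = 214596.71
Buyer's account: freight 4254.70 + destination terminal 503.45 + brokerage 498.53 + duty 5617.68 + delivery 1053.52 = 11927.88

Seller's account: AUD 214596.71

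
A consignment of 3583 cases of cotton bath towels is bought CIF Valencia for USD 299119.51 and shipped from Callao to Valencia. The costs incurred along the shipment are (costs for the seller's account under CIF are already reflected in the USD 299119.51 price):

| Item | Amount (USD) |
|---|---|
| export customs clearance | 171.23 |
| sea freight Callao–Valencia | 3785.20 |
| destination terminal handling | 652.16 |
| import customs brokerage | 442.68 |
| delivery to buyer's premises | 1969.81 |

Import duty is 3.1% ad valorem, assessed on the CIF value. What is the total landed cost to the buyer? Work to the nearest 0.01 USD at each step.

CIF: the seller pays costs through ocean freight and marine insurance to the destination port.
Already in the invoice (seller's account under CIF): export clearance, freight — exclude.
The CIF price already equals the CIF value: 299119.51
Import duty = 299119.51 × 3.1% = 9272.70
Buyer bears: destination terminal 652.16 + brokerage 442.68 + delivery 1969.81 + duty 9272.70 = 12337.35
Landed cost = invoice 299119.51 + 12337.35 = 311456.86

Total landed cost: USD 311456.86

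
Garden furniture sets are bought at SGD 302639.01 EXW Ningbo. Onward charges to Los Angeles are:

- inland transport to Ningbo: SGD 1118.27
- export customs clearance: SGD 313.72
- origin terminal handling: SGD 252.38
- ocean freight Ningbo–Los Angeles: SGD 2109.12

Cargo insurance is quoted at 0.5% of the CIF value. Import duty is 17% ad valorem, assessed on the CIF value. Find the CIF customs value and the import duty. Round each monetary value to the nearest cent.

CIF value: SGD 307972.36; import duty: SGD 52355.30

Let C be the CIF value. C = EXW price + pre-shipment costs + freight + 0.5% × C
C − 0.5% × C = 302639.01 + 1118.27 + 313.72 + 252.38 + 2109.12
0.995 × C = 306432.50
C = 306432.50 / 0.995 = 307972.36
Insurance premium = 0.5% × 307972.36 = 1539.86
Import duty = 307972.36 × 17% = 52355.30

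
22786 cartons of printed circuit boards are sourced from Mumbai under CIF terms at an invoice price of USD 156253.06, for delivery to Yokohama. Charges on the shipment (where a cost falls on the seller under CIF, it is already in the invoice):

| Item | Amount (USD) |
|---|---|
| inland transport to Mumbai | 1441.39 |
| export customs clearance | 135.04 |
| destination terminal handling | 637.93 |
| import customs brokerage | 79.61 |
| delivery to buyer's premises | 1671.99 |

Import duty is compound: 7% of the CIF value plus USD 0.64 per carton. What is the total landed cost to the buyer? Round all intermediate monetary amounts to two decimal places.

Total landed cost: USD 184163.34

CIF: the seller pays costs through ocean freight and marine insurance to the destination port.
Already in the invoice (seller's account under CIF): inland to port, export clearance — exclude.
The CIF price already equals the CIF value: 156253.06
Ad valorem component: 156253.06 × 7% = 10937.71
Specific component: 22786 × 0.64 = 14583.04
Import duty = 10937.71 + 14583.04 = 25520.75
Buyer bears: destination terminal 637.93 + brokerage 79.61 + delivery 1671.99 + duty 25520.75 = 27910.28
Landed cost = invoice 156253.06 + 27910.28 = 184163.34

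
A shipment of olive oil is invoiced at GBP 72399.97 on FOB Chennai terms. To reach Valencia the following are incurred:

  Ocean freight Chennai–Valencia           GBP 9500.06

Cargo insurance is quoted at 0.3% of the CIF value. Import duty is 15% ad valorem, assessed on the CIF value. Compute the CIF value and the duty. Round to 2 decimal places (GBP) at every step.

Let C be the CIF value. C = FOB price + freight + 0.3% × C
C − 0.3% × C = 72399.97 + 9500.06
0.997 × C = 81900.03
C = 81900.03 / 0.997 = 82146.47
Insurance premium = 0.3% × 82146.47 = 246.44
Import duty = 82146.47 × 15% = 12321.97

CIF value: GBP 82146.47; import duty: GBP 12321.97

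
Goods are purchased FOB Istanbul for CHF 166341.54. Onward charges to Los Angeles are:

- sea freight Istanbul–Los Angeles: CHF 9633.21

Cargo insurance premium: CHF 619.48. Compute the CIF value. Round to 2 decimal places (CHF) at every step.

CIF value: CHF 176594.23

CIF = FOB price + freight + insurance
CIF = 166341.54 + 9633.21 + 619.48 = 176594.23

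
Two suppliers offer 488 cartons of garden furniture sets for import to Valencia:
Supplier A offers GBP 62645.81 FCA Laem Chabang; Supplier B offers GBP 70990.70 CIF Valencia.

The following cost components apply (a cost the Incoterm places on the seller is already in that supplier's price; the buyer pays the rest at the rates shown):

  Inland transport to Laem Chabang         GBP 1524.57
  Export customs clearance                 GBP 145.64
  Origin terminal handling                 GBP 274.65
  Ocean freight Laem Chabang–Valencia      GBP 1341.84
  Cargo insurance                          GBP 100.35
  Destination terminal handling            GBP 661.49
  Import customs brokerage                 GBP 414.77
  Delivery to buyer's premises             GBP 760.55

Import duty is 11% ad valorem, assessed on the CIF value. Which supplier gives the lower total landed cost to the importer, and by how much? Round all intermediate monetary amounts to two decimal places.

Supplier A (FCA):
CIF value = FCA price + origin terminal + freight + insurance = 62645.81 + 274.65 + 1341.84 + 100.35 = 64362.65
Import duty = 64362.65 × 11% = 7079.89
Buyer bears (A): 274.65 + 1341.84 + 100.35 + 661.49 + 414.77 + 760.55 = 3553.65
Landed cost (A) = invoice 62645.81 + 3553.65 + duty 7079.89 = 73279.35
Supplier B (CIF):
The CIF price already equals the CIF value: 70990.70
Import duty = 70990.70 × 11% = 7808.98
Buyer bears (B): 661.49 + 414.77 + 760.55 = 1836.81
Landed cost (B) = invoice 70990.70 + 1836.81 + duty 7808.98 = 80636.49
Difference = |73279.35 − 80636.49| = 7357.14

Supplier A is cheaper by GBP 7357.14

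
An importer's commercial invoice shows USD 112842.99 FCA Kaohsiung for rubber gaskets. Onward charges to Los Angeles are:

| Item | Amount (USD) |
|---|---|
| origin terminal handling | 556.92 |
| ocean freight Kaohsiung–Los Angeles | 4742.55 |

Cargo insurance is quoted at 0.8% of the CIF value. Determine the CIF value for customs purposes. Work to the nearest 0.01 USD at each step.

CIF value: USD 119095.22

Let C be the CIF value. C = FCA price + pre-shipment costs + freight + 0.8% × C
C − 0.8% × C = 112842.99 + 556.92 + 4742.55
0.992 × C = 118142.46
C = 118142.46 / 0.992 = 119095.22
Insurance premium = 0.8% × 119095.22 = 952.76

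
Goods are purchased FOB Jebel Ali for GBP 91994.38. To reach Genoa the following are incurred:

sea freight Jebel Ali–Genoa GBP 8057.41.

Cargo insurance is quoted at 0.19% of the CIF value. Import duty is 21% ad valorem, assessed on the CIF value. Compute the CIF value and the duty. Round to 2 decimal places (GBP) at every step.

Let C be the CIF value. C = FOB price + freight + 0.19% × C
C − 0.19% × C = 91994.38 + 8057.41
0.9981 × C = 100051.79
C = 100051.79 / 0.9981 = 100242.25
Insurance premium = 0.19% × 100242.25 = 190.46
Import duty = 100242.25 × 21% = 21050.87

CIF value: GBP 100242.25; import duty: GBP 21050.87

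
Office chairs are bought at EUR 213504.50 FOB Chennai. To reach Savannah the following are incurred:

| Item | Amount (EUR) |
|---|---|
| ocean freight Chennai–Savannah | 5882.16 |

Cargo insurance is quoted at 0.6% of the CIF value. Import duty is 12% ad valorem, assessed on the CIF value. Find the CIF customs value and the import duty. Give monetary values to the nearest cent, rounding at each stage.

CIF value: EUR 220710.93; import duty: EUR 26485.31

Let C be the CIF value. C = FOB price + freight + 0.6% × C
C − 0.6% × C = 213504.50 + 5882.16
0.994 × C = 219386.66
C = 219386.66 / 0.994 = 220710.93
Insurance premium = 0.6% × 220710.93 = 1324.27
Import duty = 220710.93 × 12% = 26485.31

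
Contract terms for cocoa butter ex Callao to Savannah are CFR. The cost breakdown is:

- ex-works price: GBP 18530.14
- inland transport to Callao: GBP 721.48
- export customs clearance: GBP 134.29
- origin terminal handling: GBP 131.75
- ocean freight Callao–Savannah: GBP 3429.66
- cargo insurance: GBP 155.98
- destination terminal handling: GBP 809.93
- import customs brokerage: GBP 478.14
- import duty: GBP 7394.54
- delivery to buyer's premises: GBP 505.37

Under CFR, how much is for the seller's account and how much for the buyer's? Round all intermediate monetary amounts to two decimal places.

CFR: the seller pays costs through ocean freight to the destination port, but not insurance.
Seller's account: goods 18530.14 + inland to port 721.48 + export clearance 134.29 + origin terminal 131.75 + freight 3429.66 = 22947.32
Buyer's account: insurance 155.98 + destination terminal 809.93 + brokerage 478.14 + duty 7394.54 + delivery 505.37 = 9343.96

Seller: GBP 22947.32; buyer: GBP 9343.96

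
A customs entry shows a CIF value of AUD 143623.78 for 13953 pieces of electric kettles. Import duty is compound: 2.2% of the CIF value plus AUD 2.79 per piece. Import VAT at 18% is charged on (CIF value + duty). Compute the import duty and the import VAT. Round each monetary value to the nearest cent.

Import duty: AUD 42088.59; import VAT: AUD 33428.23

Ad valorem component: 143623.78 × 2.2% = 3159.72
Specific component: 13953 × 2.79 = 38928.87
Import duty = 3159.72 + 38928.87 = 42088.59
VAT base = CIF + duty = 143623.78 + 42088.59 = 185712.37
Import VAT = 185712.37 × 18% = 33428.23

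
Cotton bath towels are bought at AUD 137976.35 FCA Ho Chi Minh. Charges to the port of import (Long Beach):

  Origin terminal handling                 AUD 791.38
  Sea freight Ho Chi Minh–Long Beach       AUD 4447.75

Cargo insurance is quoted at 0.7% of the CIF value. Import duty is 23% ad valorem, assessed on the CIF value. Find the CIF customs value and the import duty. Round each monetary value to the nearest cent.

Let C be the CIF value. C = FCA price + pre-shipment costs + freight + 0.7% × C
C − 0.7% × C = 137976.35 + 791.38 + 4447.75
0.993 × C = 143215.48
C = 143215.48 / 0.993 = 144225.06
Insurance premium = 0.7% × 144225.06 = 1009.58
Import duty = 144225.06 × 23% = 33171.76

CIF value: AUD 144225.06; import duty: AUD 33171.76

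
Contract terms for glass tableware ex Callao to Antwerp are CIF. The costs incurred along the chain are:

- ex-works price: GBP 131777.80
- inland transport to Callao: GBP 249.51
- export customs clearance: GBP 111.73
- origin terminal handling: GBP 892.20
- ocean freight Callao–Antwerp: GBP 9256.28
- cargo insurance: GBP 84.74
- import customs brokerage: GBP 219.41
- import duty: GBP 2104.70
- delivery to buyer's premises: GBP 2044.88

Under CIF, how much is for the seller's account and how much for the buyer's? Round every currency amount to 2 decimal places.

CIF: the seller pays costs through ocean freight and marine insurance to the destination port.
Seller's account: goods 131777.80 + inland to port 249.51 + export clearance 111.73 + origin terminal 892.20 + freight 9256.28 + insurance 84.74 = 142372.26
Buyer's account: brokerage 219.41 + duty 2104.70 + delivery 2044.88 = 4368.99

Seller: GBP 142372.26; buyer: GBP 4368.99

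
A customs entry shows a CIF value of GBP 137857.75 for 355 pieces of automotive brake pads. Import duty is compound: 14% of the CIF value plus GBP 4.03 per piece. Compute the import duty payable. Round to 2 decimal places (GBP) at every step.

Import duty: GBP 20730.74

Ad valorem component: 137857.75 × 14% = 19300.09
Specific component: 355 × 4.03 = 1430.65
Import duty = 19300.09 + 1430.65 = 20730.74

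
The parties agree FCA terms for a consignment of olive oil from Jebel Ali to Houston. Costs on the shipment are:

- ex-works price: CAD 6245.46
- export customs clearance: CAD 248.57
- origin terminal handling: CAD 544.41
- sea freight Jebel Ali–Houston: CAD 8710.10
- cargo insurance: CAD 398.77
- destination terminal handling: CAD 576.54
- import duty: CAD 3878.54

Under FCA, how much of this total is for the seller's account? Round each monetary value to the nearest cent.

Seller's account: CAD 6494.03

FCA: the seller delivers export-cleared goods to the carrier; the buyer bears costs from that point.
Seller's account: goods 6245.46 + export clearance 248.57 = 6494.03
Buyer's account: origin terminal 544.41 + freight 8710.10 + insurance 398.77 + destination terminal 576.54 + duty 3878.54 = 14108.36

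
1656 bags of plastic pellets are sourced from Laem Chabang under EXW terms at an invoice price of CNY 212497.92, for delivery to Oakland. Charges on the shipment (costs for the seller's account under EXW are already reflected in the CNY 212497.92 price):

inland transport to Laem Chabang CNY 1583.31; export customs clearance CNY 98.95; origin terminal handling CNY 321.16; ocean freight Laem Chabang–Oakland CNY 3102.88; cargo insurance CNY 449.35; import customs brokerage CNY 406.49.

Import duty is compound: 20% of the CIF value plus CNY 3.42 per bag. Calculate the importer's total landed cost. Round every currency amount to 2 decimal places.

EXW: the seller makes goods available at their premises; the buyer bears all onward costs.
CIF value = EXW price + inland to port + export clearance + origin terminal + freight + insurance = 212497.92 + 1583.31 + 98.95 + 321.16 + 3102.88 + 449.35 = 218053.57
Ad valorem component: 218053.57 × 20% = 43610.71
Specific component: 1656 × 3.42 = 5663.52
Import duty = 43610.71 + 5663.52 = 49274.23
Buyer bears: inland to port 1583.31 + export clearance 98.95 + origin terminal 321.16 + freight 3102.88 + insurance 449.35 + brokerage 406.49 + duty 49274.23 = 55236.37
Landed cost = invoice 212497.92 + 55236.37 = 267734.29

Total landed cost: CNY 267734.29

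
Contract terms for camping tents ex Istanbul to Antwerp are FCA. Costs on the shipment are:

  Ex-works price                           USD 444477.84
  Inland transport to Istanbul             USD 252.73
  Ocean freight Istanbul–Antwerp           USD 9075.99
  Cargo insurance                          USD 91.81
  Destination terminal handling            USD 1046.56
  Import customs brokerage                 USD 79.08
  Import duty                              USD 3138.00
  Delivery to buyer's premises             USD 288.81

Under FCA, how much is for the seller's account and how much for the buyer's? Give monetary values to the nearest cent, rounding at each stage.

FCA: the seller delivers export-cleared goods to the carrier; the buyer bears costs from that point.
Seller's account: goods 444477.84 + inland to port 252.73 = 444730.57
Buyer's account: freight 9075.99 + insurance 91.81 + destination terminal 1046.56 + brokerage 79.08 + duty 3138.00 + delivery 288.81 = 13720.25

Seller: USD 444730.57; buyer: USD 13720.25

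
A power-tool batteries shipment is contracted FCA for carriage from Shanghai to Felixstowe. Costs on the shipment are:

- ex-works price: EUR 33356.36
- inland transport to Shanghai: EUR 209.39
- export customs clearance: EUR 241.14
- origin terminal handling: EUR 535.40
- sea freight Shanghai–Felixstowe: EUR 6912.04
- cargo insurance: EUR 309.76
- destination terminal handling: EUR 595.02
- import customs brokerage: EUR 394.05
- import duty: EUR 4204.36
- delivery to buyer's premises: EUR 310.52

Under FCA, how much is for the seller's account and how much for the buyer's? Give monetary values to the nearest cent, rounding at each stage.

FCA: the seller delivers export-cleared goods to the carrier; the buyer bears costs from that point.
Seller's account: goods 33356.36 + inland to port 209.39 + export clearance 241.14 = 33806.89
Buyer's account: origin terminal 535.40 + freight 6912.04 + insurance 309.76 + destination terminal 595.02 + brokerage 394.05 + duty 4204.36 + delivery 310.52 = 13261.15

Seller: EUR 33806.89; buyer: EUR 13261.15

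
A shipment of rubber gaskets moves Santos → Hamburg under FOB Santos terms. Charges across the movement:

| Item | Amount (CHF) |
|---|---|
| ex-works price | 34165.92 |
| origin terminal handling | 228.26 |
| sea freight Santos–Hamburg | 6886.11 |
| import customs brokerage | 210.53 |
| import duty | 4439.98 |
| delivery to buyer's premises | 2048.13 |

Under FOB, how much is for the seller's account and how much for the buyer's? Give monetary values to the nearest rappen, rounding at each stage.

FOB: the seller bears costs until goods are on board at the origin port; the buyer bears freight, insurance and all costs thereafter.
Seller's account: goods 34165.92 + origin terminal 228.26 = 34394.18
Buyer's account: freight 6886.11 + brokerage 210.53 + duty 4439.98 + delivery 2048.13 = 13584.75

Seller: CHF 34394.18; buyer: CHF 13584.75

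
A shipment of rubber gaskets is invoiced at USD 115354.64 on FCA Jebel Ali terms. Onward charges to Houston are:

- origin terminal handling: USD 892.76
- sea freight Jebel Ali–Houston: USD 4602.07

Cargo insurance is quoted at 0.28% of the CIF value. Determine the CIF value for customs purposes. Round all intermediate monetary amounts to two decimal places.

Let C be the CIF value. C = FCA price + pre-shipment costs + freight + 0.28% × C
C − 0.28% × C = 115354.64 + 892.76 + 4602.07
0.9972 × C = 120849.47
C = 120849.47 / 0.9972 = 121188.80
Insurance premium = 0.28% × 121188.80 = 339.33

CIF value: USD 121188.80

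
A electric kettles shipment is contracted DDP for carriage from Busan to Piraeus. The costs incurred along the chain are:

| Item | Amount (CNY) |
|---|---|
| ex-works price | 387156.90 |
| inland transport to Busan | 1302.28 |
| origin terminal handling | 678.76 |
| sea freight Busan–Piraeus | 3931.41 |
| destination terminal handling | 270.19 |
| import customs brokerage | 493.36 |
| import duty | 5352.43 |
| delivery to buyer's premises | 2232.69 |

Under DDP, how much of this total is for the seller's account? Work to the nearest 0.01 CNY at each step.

Seller's account: CNY 401418.02

DDP: the seller bears all costs including import duty.
Seller's account: goods 387156.90 + inland to port 1302.28 + origin terminal 678.76 + freight 3931.41 + destination terminal 270.19 + brokerage 493.36 + duty 5352.43 + delivery 2232.69 = 401418.02
Buyer's account: 0.00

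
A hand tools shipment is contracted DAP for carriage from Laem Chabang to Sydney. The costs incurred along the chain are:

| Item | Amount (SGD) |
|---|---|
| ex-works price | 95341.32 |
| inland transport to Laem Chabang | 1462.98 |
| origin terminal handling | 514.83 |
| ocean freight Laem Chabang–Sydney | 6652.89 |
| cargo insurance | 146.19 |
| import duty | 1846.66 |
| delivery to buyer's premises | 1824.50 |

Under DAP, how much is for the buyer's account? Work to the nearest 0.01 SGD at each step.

DAP: the seller bears all costs to the named destination except import duty and clearance.
Seller's account: goods 95341.32 + inland to port 1462.98 + origin terminal 514.83 + freight 6652.89 + insurance 146.19 + delivery 1824.50 = 105942.71
Buyer's account: duty 1846.66 = 1846.66

Buyer's account: SGD 1846.66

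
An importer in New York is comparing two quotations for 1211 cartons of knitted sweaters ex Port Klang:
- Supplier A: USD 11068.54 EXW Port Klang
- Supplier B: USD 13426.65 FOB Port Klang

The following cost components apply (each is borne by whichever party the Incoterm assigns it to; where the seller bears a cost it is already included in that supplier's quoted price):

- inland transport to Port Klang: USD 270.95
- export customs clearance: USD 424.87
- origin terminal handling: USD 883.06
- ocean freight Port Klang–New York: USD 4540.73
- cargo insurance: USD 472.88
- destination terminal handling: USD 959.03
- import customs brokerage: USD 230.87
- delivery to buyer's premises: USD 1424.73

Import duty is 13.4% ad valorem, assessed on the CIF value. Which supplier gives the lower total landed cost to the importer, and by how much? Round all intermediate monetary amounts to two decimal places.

Supplier A is cheaper by USD 883.64

Supplier A (EXW):
CIF value = EXW price + inland to port + export clearance + origin terminal + freight + insurance = 11068.54 + 270.95 + 424.87 + 883.06 + 4540.73 + 472.88 = 17661.03
Import duty = 17661.03 × 13.4% = 2366.58
Buyer bears (A): 270.95 + 424.87 + 883.06 + 4540.73 + 472.88 + 959.03 + 230.87 + 1424.73 = 9207.12
Landed cost (A) = invoice 11068.54 + 9207.12 + duty 2366.58 = 22642.24
Supplier B (FOB):
CIF value = FOB price + freight + insurance = 13426.65 + 4540.73 + 472.88 = 18440.26
Import duty = 18440.26 × 13.4% = 2470.99
Buyer bears (B): 4540.73 + 472.88 + 959.03 + 230.87 + 1424.73 = 7628.24
Landed cost (B) = invoice 13426.65 + 7628.24 + duty 2470.99 = 23525.88
Difference = |22642.24 − 23525.88| = 883.64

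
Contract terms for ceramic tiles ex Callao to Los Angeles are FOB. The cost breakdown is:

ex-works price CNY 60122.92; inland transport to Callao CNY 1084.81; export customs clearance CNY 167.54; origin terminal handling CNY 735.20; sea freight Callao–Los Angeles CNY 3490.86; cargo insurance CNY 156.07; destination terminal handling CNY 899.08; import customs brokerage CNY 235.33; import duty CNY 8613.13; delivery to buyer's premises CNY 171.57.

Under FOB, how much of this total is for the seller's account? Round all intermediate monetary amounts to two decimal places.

FOB: the seller bears costs until goods are on board at the origin port; the buyer bears freight, insurance and all costs thereafter.
Seller's account: goods 60122.92 + inland to port 1084.81 + export clearance 167.54 + origin terminal 735.20 = 62110.47
Buyer's account: freight 3490.86 + insurance 156.07 + destination terminal 899.08 + brokerage 235.33 + duty 8613.13 + delivery 171.57 = 13566.04

Seller's account: CNY 62110.47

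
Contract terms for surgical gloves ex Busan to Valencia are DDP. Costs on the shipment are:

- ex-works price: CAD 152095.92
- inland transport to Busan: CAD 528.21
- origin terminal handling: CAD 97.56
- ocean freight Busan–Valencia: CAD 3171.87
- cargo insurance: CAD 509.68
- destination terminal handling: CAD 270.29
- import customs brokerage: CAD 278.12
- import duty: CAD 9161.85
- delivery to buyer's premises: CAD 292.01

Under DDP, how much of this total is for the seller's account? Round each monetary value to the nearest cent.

Seller's account: CAD 166405.51

DDP: the seller bears all costs including import duty.
Seller's account: goods 152095.92 + inland to port 528.21 + origin terminal 97.56 + freight 3171.87 + insurance 509.68 + destination terminal 270.29 + brokerage 278.12 + duty 9161.85 + delivery 292.01 = 166405.51
Buyer's account: 0.00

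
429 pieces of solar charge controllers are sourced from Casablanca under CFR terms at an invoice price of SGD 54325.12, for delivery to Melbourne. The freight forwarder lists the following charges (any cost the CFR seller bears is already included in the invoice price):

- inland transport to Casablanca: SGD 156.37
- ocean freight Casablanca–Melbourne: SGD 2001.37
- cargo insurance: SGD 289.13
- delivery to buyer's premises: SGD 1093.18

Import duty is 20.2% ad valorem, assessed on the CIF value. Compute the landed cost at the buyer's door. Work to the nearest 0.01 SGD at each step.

CFR: the seller pays costs through ocean freight to the destination port, but not insurance.
Already in the invoice (seller's account under CFR): inland to port, freight — exclude.
CIF value = CFR price + insurance = 54325.12 + 289.13 = 54614.25
Import duty = 54614.25 × 20.2% = 11032.08
Buyer bears: insurance 289.13 + delivery 1093.18 + duty 11032.08 = 12414.39
Landed cost = invoice 54325.12 + 12414.39 = 66739.51

Total landed cost: SGD 66739.51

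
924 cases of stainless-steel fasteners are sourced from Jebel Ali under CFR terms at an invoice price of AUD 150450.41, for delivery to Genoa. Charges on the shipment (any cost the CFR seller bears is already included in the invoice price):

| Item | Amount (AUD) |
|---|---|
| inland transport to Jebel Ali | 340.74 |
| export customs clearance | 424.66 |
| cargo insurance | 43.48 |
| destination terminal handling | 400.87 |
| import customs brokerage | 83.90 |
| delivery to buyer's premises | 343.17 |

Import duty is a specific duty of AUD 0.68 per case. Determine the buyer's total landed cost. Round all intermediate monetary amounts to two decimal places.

Total landed cost: AUD 151950.15

CFR: the seller pays costs through ocean freight to the destination port, but not insurance.
Already in the invoice (seller's account under CFR): inland to port, export clearance — exclude.
CIF value = CFR price + insurance = 150450.41 + 43.48 = 150493.89
Import duty = 924 × 0.68 = 628.32
Buyer bears: insurance 43.48 + destination terminal 400.87 + brokerage 83.90 + delivery 343.17 + duty 628.32 = 1499.74
Landed cost = invoice 150450.41 + 1499.74 = 151950.15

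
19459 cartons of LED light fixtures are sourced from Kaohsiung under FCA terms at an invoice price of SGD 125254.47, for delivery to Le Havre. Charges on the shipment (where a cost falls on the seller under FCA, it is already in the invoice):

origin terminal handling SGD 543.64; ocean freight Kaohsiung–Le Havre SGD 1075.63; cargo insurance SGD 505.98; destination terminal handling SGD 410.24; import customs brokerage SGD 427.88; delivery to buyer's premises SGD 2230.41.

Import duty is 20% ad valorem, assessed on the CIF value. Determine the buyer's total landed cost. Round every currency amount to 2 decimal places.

FCA: the seller delivers export-cleared goods to the carrier; the buyer bears costs from that point.
CIF value = FCA price + origin terminal + freight + insurance = 125254.47 + 543.64 + 1075.63 + 505.98 = 127379.72
Import duty = 127379.72 × 20% = 25475.94
Buyer bears: origin terminal 543.64 + freight 1075.63 + insurance 505.98 + destination terminal 410.24 + brokerage 427.88 + delivery 2230.41 + duty 25475.94 = 30669.72
Landed cost = invoice 125254.47 + 30669.72 = 155924.19

Total landed cost: SGD 155924.19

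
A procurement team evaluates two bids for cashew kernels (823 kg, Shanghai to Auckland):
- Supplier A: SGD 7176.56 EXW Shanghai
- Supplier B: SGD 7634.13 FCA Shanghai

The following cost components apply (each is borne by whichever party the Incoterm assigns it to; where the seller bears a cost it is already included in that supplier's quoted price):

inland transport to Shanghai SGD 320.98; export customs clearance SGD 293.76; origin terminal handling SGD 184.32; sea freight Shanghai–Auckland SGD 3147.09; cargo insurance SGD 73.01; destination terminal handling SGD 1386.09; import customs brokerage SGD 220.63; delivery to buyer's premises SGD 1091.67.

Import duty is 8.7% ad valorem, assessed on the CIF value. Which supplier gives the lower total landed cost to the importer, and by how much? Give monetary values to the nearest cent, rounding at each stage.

Supplier B is cheaper by SGD 170.85

Supplier A (EXW):
CIF value = EXW price + inland to port + export clearance + origin terminal + freight + insurance = 7176.56 + 320.98 + 293.76 + 184.32 + 3147.09 + 73.01 = 11195.72
Import duty = 11195.72 × 8.7% = 974.03
Buyer bears (A): 320.98 + 293.76 + 184.32 + 3147.09 + 73.01 + 1386.09 + 220.63 + 1091.67 = 6717.55
Landed cost (A) = invoice 7176.56 + 6717.55 + duty 974.03 = 14868.14
Supplier B (FCA):
CIF value = FCA price + origin terminal + freight + insurance = 7634.13 + 184.32 + 3147.09 + 73.01 = 11038.55
Import duty = 11038.55 × 8.7% = 960.35
Buyer bears (B): 184.32 + 3147.09 + 73.01 + 1386.09 + 220.63 + 1091.67 = 6102.81
Landed cost (B) = invoice 7634.13 + 6102.81 + duty 960.35 = 14697.29
Difference = |14868.14 − 14697.29| = 170.85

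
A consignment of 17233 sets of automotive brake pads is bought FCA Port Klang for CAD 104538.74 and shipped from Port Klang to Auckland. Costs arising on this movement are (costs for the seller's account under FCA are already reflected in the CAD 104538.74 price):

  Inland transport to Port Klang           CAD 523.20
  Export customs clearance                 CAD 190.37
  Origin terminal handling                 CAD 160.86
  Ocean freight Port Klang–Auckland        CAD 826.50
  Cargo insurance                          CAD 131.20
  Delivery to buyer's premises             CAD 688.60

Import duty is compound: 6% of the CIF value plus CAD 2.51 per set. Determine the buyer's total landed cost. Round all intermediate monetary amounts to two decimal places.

FCA: the seller delivers export-cleared goods to the carrier; the buyer bears costs from that point.
Already in the invoice (seller's account under FCA): inland to port, export clearance — exclude.
CIF value = FCA price + origin terminal + freight + insurance = 104538.74 + 160.86 + 826.50 + 131.20 = 105657.30
Ad valorem component: 105657.30 × 6% = 6339.44
Specific component: 17233 × 2.51 = 43254.83
Import duty = 6339.44 + 43254.83 = 49594.27
Buyer bears: origin terminal 160.86 + freight 826.50 + insurance 131.20 + delivery 688.60 + duty 49594.27 = 51401.43
Landed cost = invoice 104538.74 + 51401.43 = 155940.17

Total landed cost: CAD 155940.17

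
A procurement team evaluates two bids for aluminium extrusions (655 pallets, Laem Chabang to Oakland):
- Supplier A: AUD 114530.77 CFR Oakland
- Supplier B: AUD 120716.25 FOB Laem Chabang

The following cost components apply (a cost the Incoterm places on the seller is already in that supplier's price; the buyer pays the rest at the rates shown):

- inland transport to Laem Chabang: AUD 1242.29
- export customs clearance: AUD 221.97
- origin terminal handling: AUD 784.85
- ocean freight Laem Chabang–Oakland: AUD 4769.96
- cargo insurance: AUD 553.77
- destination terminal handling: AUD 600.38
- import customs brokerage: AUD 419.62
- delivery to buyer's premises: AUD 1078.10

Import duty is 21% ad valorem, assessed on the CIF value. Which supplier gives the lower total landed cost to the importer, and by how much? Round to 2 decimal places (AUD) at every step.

Supplier A is cheaper by AUD 13256.09

Supplier A (CFR):
CIF value = CFR price + insurance = 114530.77 + 553.77 = 115084.54
Import duty = 115084.54 × 21% = 24167.75
Buyer bears (A): 553.77 + 600.38 + 419.62 + 1078.10 = 2651.87
Landed cost (A) = invoice 114530.77 + 2651.87 + duty 24167.75 = 141350.39
Supplier B (FOB):
CIF value = FOB price + freight + insurance = 120716.25 + 4769.96 + 553.77 = 126039.98
Import duty = 126039.98 × 21% = 26468.40
Buyer bears (B): 4769.96 + 553.77 + 600.38 + 419.62 + 1078.10 = 7421.83
Landed cost (B) = invoice 120716.25 + 7421.83 + duty 26468.40 = 154606.48
Difference = |141350.39 − 154606.48| = 13256.09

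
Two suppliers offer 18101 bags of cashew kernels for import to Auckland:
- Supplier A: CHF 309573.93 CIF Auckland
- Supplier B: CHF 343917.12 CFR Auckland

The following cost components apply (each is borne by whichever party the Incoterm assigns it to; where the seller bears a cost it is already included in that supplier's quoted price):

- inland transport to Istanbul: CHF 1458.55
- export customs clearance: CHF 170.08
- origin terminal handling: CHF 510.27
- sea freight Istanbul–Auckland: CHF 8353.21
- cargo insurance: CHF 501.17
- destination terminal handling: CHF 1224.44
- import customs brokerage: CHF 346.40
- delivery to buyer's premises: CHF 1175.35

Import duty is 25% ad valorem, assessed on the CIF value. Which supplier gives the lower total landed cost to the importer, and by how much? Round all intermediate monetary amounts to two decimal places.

Supplier A is cheaper by CHF 43555.45

Supplier A (CIF):
The CIF price already equals the CIF value: 309573.93
Import duty = 309573.93 × 25% = 77393.48
Buyer bears (A): 1224.44 + 346.40 + 1175.35 = 2746.19
Landed cost (A) = invoice 309573.93 + 2746.19 + duty 77393.48 = 389713.60
Supplier B (CFR):
CIF value = CFR price + insurance = 343917.12 + 501.17 = 344418.29
Import duty = 344418.29 × 25% = 86104.57
Buyer bears (B): 501.17 + 1224.44 + 346.40 + 1175.35 = 3247.36
Landed cost (B) = invoice 343917.12 + 3247.36 + duty 86104.57 = 433269.05
Difference = |389713.60 − 433269.05| = 43555.45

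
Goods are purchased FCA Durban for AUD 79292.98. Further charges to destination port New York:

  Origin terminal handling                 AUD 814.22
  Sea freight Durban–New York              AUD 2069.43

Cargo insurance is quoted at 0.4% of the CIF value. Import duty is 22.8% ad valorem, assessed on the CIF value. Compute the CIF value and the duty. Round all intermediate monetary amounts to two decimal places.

CIF value: AUD 82506.66; import duty: AUD 18811.52

Let C be the CIF value. C = FCA price + pre-shipment costs + freight + 0.4% × C
C − 0.4% × C = 79292.98 + 814.22 + 2069.43
0.996 × C = 82176.63
C = 82176.63 / 0.996 = 82506.66
Insurance premium = 0.4% × 82506.66 = 330.03
Import duty = 82506.66 × 22.8% = 18811.52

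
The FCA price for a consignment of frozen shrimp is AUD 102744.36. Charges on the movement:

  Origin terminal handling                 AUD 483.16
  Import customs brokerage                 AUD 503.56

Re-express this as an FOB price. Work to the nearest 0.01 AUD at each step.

FOB price: AUD 103227.52

Not relevant to the conversion: brokerage — on the buyer under both terms; not part of either seller's price.
From FCA to FOB, the seller additionally bears: origin terminal.
FOB price = 102744.36 + 483.16 = 103227.52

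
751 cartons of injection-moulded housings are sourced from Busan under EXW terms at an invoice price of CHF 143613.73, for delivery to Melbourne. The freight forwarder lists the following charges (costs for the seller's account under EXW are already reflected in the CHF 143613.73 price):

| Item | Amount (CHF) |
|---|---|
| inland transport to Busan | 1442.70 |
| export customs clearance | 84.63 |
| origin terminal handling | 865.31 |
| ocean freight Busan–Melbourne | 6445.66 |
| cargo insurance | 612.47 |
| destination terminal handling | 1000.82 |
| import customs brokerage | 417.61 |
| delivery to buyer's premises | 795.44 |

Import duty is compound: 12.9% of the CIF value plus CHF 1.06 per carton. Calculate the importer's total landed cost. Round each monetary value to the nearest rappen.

Total landed cost: CHF 175819.75

EXW: the seller makes goods available at their premises; the buyer bears all onward costs.
CIF value = EXW price + inland to port + export clearance + origin terminal + freight + insurance = 143613.73 + 1442.70 + 84.63 + 865.31 + 6445.66 + 612.47 = 153064.50
Ad valorem component: 153064.50 × 12.9% = 19745.32
Specific component: 751 × 1.06 = 796.06
Import duty = 19745.32 + 796.06 = 20541.38
Buyer bears: inland to port 1442.70 + export clearance 84.63 + origin terminal 865.31 + freight 6445.66 + insurance 612.47 + destination terminal 1000.82 + brokerage 417.61 + delivery 795.44 + duty 20541.38 = 32206.02
Landed cost = invoice 143613.73 + 32206.02 = 175819.75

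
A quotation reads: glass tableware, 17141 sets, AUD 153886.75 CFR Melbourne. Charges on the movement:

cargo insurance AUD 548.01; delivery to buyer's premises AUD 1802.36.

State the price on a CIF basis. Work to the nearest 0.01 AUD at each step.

Not relevant to the conversion: delivery — on the buyer under both terms; not part of either seller's price.
From CFR to CIF, the seller additionally bears: insurance.
CIF price = 153886.75 + 548.01 = 154434.76

CIF price: AUD 154434.76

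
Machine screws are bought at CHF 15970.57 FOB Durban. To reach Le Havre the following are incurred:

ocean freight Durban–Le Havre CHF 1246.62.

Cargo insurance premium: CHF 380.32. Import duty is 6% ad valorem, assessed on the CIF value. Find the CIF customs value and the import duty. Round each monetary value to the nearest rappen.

CIF value: CHF 17597.51; import duty: CHF 1055.85

CIF = FOB price + freight + insurance
CIF = 15970.57 + 1246.62 + 380.32 = 17597.51
Import duty = 17597.51 × 6% = 1055.85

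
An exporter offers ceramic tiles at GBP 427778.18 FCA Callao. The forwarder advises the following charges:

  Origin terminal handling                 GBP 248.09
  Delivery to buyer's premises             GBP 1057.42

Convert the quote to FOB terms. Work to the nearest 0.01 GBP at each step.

Not relevant to the conversion: delivery — on the buyer under both terms; not part of either seller's price.
From FCA to FOB, the seller additionally bears: origin terminal.
FOB price = 427778.18 + 248.09 = 428026.27

FOB price: GBP 428026.27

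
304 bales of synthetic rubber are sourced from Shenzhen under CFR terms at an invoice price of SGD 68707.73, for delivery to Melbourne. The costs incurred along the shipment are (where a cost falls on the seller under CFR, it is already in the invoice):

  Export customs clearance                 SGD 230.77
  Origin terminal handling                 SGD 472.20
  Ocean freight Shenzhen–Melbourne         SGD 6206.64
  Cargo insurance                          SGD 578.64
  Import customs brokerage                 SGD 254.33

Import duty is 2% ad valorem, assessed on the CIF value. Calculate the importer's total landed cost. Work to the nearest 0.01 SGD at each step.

CFR: the seller pays costs through ocean freight to the destination port, but not insurance.
Already in the invoice (seller's account under CFR): export clearance, origin terminal, freight — exclude.
CIF value = CFR price + insurance = 68707.73 + 578.64 = 69286.37
Import duty = 69286.37 × 2% = 1385.73
Buyer bears: insurance 578.64 + brokerage 254.33 + duty 1385.73 = 2218.70
Landed cost = invoice 68707.73 + 2218.70 = 70926.43

Total landed cost: SGD 70926.43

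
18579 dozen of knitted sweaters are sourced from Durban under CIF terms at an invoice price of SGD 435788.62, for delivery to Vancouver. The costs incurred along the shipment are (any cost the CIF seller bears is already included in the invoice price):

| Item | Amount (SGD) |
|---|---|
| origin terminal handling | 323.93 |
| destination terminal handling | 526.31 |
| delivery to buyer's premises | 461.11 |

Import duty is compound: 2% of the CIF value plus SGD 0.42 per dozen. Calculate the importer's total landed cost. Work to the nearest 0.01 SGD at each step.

Total landed cost: SGD 453294.99

CIF: the seller pays costs through ocean freight and marine insurance to the destination port.
Already in the invoice (seller's account under CIF): origin terminal — exclude.
The CIF price already equals the CIF value: 435788.62
Ad valorem component: 435788.62 × 2% = 8715.77
Specific component: 18579 × 0.42 = 7803.18
Import duty = 8715.77 + 7803.18 = 16518.95
Buyer bears: destination terminal 526.31 + delivery 461.11 + duty 16518.95 = 17506.37
Landed cost = invoice 435788.62 + 17506.37 = 453294.99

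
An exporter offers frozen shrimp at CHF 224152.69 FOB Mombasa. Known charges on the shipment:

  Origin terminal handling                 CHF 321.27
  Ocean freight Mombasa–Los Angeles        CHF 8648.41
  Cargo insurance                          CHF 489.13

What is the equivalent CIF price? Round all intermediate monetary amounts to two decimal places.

CIF price: CHF 233290.23

Not relevant to the conversion: origin terminal — on the seller under both FOB and CIF; already in the FOB price and stays in the CIF price.
From FOB to CIF, the seller additionally bears: freight, insurance.
CIF price = 224152.69 + 8648.41 + 489.13 = 233290.23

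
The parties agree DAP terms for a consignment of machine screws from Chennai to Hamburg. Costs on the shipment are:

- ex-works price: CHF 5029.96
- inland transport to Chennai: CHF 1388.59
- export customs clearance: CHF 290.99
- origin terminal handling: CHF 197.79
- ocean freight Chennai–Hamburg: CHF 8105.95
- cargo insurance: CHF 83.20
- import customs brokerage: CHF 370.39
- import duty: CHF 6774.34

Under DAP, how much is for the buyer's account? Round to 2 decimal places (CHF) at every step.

Buyer's account: CHF 7144.73

DAP: the seller bears all costs to the named destination except import duty and clearance.
Seller's account: goods 5029.96 + inland to port 1388.59 + export clearance 290.99 + origin terminal 197.79 + freight 8105.95 + insurance 83.20 = 15096.48
Buyer's account: brokerage 370.39 + duty 6774.34 = 7144.73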